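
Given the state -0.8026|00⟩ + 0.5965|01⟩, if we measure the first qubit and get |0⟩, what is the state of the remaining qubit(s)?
-0.8026|0⟩ + 0.5965|1⟩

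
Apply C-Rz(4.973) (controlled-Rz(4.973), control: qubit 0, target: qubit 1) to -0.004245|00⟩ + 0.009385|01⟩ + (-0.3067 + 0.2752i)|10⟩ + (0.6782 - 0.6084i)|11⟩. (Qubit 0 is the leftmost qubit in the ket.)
-0.004245|00⟩ + 0.009385|01⟩ + (0.4109 - 0.03138i)|10⟩ + (-0.1671 + 0.8956i)|11⟩

C-Rz(4.973) leaves the control-|0⟩ kets |00⟩, |01⟩ unchanged and applies Rz(4.973) to qubit 1 on the control-|1⟩ pair (|10⟩, |11⟩).
Rz(4.973) = [[e^(−iθ/2), 0], [0, e^(iθ/2)]] with e^(±iθ/2) = cos(θ/2) ± i·sin(θ/2); θ = 4.973, cos(θ/2) ≈ -0.792991, sin(θ/2) ≈ 0.609233.
With a = amp(|10⟩) = (-0.3067 + 0.2752i) and b = amp(|11⟩) = (0.6782 - 0.6084i):
new amp(|10⟩) = (-0.792991 - 0.609233i)·a = (0.4109 - 0.03138i)
new amp(|11⟩) = (-0.792991 + 0.609233i)·b = (-0.1671 + 0.8956i)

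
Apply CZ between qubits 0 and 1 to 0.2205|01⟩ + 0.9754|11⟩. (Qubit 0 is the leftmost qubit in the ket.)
0.2205|01⟩ - 0.9754|11⟩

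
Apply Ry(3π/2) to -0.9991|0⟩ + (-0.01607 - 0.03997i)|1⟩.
(0.7178 + 0.02826i)|0⟩ + (-0.6951 + 0.02826i)|1⟩

Ry(3π/2) = [[cos(θ/2), −sin(θ/2)], [sin(θ/2), cos(θ/2)]]; θ = 3π/2, cos(θ/2) ≈ -0.707107, sin(θ/2) ≈ 0.707107.
With a = amp(|0⟩) = -0.9991 and b = amp(|1⟩) = (-0.01607 - 0.03997i):
new amp(|0⟩) = (-0.707107)·a + (-0.707107)·b = (0.7178 + 0.02826i)
new amp(|1⟩) = (0.707107)·a + (-0.707107)·b = (-0.6951 + 0.02826i)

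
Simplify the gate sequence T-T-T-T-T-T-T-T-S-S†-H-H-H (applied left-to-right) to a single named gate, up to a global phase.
H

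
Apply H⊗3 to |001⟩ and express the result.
1/√8|000⟩ - 1/√8|001⟩ + 1/√8|010⟩ - 1/√8|011⟩ + 1/√8|100⟩ - 1/√8|101⟩ + 1/√8|110⟩ - 1/√8|111⟩

H⊗3 gives amp(|y⟩) = (1/2√2) Σ_x (−1)^(x·y) amp(|x⟩), where x·y is the number of positions in which both x and y have a 1.
|000⟩: (1)/(2√2) = 1/√8
|001⟩: (-1)/(2√2) = -1/√8
|010⟩: (1)/(2√2) = 1/√8
|011⟩: (-1)/(2√2) = -1/√8
|100⟩: (1)/(2√2) = 1/√8
|101⟩: (-1)/(2√2) = -1/√8
|110⟩: (1)/(2√2) = 1/√8
|111⟩: (-1)/(2√2) = -1/√8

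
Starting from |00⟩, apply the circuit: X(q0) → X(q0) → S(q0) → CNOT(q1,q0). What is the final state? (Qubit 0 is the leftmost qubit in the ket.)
|00⟩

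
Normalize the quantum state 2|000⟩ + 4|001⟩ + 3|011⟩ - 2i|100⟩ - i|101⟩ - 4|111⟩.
0.2828|000⟩ + 0.5657|001⟩ + 0.4243|011⟩ - 0.2828i|100⟩ - 0.1414i|101⟩ - 0.5657|111⟩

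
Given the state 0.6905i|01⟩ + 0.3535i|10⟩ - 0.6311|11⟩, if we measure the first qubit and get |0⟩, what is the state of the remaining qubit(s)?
i|1⟩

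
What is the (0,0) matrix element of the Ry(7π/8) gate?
0.1951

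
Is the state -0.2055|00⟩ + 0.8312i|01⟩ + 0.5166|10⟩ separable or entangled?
Entangled

Writing the state as a|00⟩ + b|01⟩ + c|10⟩ + d|11⟩, it is a product state iff ad − bc = 0.
Here (a, b, c, d) = (-0.2055, 0.8312i, 0.5166, 0): ad − bc = (-0.2055)(0) − (0.8312i)(0.5166) = -0.4294i ≠ 0, so the state is entangled.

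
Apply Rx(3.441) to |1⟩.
-0.9888i|0⟩ - 0.1491|1⟩

Rx(3.441) = [[cos(θ/2), −i·sin(θ/2)], [−i·sin(θ/2), cos(θ/2)]]; θ = 3.441, cos(θ/2) ≈ -0.149145, sin(θ/2) ≈ 0.988815.
With a = amp(|0⟩) = 0 and b = amp(|1⟩) = 1:
new amp(|0⟩) = (-0.149145)·a + (-0.988815i)·b = -0.9888i
new amp(|1⟩) = (-0.988815i)·a + (-0.149145)·b = -0.1491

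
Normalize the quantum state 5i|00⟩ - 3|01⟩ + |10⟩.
0.8452i|00⟩ - 0.5071|01⟩ + 0.169|10⟩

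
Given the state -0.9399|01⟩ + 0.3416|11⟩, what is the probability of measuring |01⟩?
0.8834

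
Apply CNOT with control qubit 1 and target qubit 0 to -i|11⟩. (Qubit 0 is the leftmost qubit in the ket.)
-i|01⟩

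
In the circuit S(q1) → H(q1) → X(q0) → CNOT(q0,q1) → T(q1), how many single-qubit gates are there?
4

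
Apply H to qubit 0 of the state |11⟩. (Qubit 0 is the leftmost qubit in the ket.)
1/√2|01⟩ - 1/√2|11⟩

H on qubit 0 mixes each pair of kets that differ only in qubit 0: amplitudes (a, b) of (|…0…⟩, |…1…⟩) become ((a + b)/√2, (a − b)/√2). Kets absent from the input have amplitude 0.
(|01⟩, |11⟩): (a, b) = (0, 1) → (1/√2, -1/√2)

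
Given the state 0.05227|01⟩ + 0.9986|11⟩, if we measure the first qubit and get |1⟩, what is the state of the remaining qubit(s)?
|1⟩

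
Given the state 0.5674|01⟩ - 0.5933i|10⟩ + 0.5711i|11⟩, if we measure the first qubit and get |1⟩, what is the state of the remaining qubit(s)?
-0.7205i|0⟩ + 0.6935i|1⟩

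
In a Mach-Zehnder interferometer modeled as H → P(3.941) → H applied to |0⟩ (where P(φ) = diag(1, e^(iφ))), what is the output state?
(0.1514 - 0.3585i)|0⟩ + (0.8486 + 0.3585i)|1⟩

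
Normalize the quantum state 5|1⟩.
|1⟩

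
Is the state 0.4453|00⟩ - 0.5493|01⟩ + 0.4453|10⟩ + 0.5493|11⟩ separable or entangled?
Entangled

Writing the state as a|00⟩ + b|01⟩ + c|10⟩ + d|11⟩, it is a product state iff ad − bc = 0.
Here (a, b, c, d) = (0.4453, -0.5493, 0.4453, 0.5493): ad − bc = (0.4453)(0.5493) − (-0.5493)(0.4453) = 0.4892 ≠ 0, so the state is entangled.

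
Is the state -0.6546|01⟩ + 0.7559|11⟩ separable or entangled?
Separable

Writing the state as a|00⟩ + b|01⟩ + c|10⟩ + d|11⟩, it is a product state iff ad − bc = 0.
Here (a, b, c, d) = (0, -0.6546, 0, 0.7559): ad − bc = (0)(0.7559) − (-0.6546)(0) = 0, so the state is separable.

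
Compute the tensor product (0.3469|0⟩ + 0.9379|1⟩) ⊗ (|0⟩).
0.3469|00⟩ + 0.9379|10⟩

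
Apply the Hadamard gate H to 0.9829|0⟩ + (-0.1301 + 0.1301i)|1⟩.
(0.603 + 0.09199i)|0⟩ + (0.787 - 0.09199i)|1⟩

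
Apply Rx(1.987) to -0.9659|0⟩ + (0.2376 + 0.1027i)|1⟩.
(-0.4411 - 0.1991i)|0⟩ + (0.1297 + 0.8654i)|1⟩

Rx(1.987) = [[cos(θ/2), −i·sin(θ/2)], [−i·sin(θ/2), cos(θ/2)]]; θ = 1.987, cos(θ/2) ≈ 0.54576, sin(θ/2) ≈ 0.837941.
With a = amp(|0⟩) = -0.9659 and b = amp(|1⟩) = (0.2376 + 0.1027i):
new amp(|0⟩) = (0.54576)·a + (-0.837941i)·b = (-0.4411 - 0.1991i)
new amp(|1⟩) = (-0.837941i)·a + (0.54576)·b = (0.1297 + 0.8654i)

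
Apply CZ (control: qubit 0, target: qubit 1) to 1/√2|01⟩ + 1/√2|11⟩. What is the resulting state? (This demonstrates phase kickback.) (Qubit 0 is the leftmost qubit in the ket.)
1/√2|01⟩ - 1/√2|11⟩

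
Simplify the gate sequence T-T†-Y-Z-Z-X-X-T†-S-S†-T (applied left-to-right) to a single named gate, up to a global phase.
Y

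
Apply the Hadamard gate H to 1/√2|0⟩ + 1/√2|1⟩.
|0⟩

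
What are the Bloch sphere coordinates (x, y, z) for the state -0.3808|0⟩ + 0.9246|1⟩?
(-0.7042, 0, -0.7099)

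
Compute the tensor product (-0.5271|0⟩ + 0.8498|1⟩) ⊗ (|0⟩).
-0.5271|00⟩ + 0.8498|10⟩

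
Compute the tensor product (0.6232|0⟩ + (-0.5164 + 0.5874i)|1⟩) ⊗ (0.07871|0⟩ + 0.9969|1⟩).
0.04905|00⟩ + 0.6213|01⟩ + (-0.04065 + 0.04623i)|10⟩ + (-0.5148 + 0.5856i)|11⟩

amp(|b₁b₂…⟩) = product of the factor amplitudes for bits b₁, b₂, …; only kets whose every factor amplitude is nonzero survive.
|00⟩: (0.6232)(0.07871) = 0.04905
|01⟩: (0.6232)(0.9969) = 0.6213
|10⟩: (-0.5164 + 0.5874i)(0.07871) = (-0.04065 + 0.04623i)
|11⟩: (-0.5164 + 0.5874i)(0.9969) = (-0.5148 + 0.5856i)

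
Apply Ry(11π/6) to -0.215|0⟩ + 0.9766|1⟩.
-0.04509|0⟩ - 0.999|1⟩

Ry(11π/6) = [[cos(θ/2), −sin(θ/2)], [sin(θ/2), cos(θ/2)]]; θ = 11π/6, cos(θ/2) ≈ -0.965926, sin(θ/2) ≈ 0.258819.
With a = amp(|0⟩) = -0.215 and b = amp(|1⟩) = 0.9766:
new amp(|0⟩) = (-0.965926)·a + (-0.258819)·b = -0.04509
new amp(|1⟩) = (0.258819)·a + (-0.965926)·b = -0.999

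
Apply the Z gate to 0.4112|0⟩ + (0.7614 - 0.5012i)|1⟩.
0.4112|0⟩ + (-0.7614 + 0.5012i)|1⟩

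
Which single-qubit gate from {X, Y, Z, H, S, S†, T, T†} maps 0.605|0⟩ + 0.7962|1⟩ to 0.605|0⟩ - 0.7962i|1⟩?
S†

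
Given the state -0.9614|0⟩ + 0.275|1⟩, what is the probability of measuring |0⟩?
0.9243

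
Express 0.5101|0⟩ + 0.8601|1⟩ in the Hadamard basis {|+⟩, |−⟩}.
0.9689|+⟩ - 0.2475|−⟩

With |ψ⟩ = α|0⟩ + β|1⟩, the Hadamard-basis coefficients are ⟨+|ψ⟩ = (α + β)/√2 and ⟨−|ψ⟩ = (α − β)/√2.
Here α = 0.5101, β = 0.8601: (α + β)/√2 = 0.9689, (α − β)/√2 = -0.2475.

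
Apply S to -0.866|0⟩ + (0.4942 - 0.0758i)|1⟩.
-0.866|0⟩ + (0.0758 + 0.4942i)|1⟩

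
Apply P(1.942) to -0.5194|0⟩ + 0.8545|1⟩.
-0.5194|0⟩ + (-0.31 + 0.7963i)|1⟩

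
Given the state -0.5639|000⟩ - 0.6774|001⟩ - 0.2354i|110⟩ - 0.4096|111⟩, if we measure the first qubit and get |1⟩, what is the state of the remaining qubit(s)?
-0.4983i|10⟩ - 0.867|11⟩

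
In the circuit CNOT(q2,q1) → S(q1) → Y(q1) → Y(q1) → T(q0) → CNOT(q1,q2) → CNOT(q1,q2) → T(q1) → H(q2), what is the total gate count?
9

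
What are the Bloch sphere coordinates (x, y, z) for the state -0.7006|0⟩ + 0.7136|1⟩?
(-0.9999, 0, -0.01838)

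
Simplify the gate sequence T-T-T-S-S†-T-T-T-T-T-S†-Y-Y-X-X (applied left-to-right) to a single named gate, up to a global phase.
S†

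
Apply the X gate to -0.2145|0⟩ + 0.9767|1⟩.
0.9767|0⟩ - 0.2145|1⟩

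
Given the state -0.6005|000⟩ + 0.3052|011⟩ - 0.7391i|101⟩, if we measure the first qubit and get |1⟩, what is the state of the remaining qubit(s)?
-i|01⟩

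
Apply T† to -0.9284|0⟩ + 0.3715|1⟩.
-0.9284|0⟩ + (0.2627 - 0.2627i)|1⟩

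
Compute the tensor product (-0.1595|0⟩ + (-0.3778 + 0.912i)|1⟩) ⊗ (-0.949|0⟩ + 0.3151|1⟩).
0.1514|00⟩ - 0.05026|01⟩ + (0.3585 - 0.8655i)|10⟩ + (-0.119 + 0.2874i)|11⟩

amp(|b₁b₂…⟩) = product of the factor amplitudes for bits b₁, b₂, …; only kets whose every factor amplitude is nonzero survive.
|00⟩: (-0.1595)(-0.949) = 0.1514
|01⟩: (-0.1595)(0.3151) = -0.05026
|10⟩: (-0.3778 + 0.912i)(-0.949) = (0.3585 - 0.8655i)
|11⟩: (-0.3778 + 0.912i)(0.3151) = (-0.119 + 0.2874i)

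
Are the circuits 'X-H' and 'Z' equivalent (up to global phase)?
No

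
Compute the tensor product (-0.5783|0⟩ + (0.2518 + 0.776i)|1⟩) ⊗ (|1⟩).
-0.5783|01⟩ + (0.2518 + 0.776i)|11⟩

amp(|b₁b₂…⟩) = product of the factor amplitudes for bits b₁, b₂, …; only kets whose every factor amplitude is nonzero survive.
|01⟩: (-0.5783)(1) = -0.5783
|11⟩: (0.2518 + 0.776i)(1) = (0.2518 + 0.776i)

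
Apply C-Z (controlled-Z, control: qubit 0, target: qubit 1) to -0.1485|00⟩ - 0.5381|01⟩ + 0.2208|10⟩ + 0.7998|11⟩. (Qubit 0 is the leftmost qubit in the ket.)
-0.1485|00⟩ - 0.5381|01⟩ + 0.2208|10⟩ - 0.7998|11⟩

C-Z leaves the control-|0⟩ kets |00⟩, |01⟩ unchanged and applies Z to qubit 1 on the control-|1⟩ pair (|10⟩, |11⟩).
Z = [[1, 0], [0, -1]].
With a = amp(|10⟩) = 0.2208 and b = amp(|11⟩) = 0.7998:
new amp(|10⟩) = (1)·a = 0.2208
new amp(|11⟩) = (-1)·b = -0.7998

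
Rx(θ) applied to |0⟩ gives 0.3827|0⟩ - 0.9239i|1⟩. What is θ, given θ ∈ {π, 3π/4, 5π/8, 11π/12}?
3π/4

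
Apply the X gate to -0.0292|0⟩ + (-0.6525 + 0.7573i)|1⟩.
(-0.6525 + 0.7573i)|0⟩ - 0.0292|1⟩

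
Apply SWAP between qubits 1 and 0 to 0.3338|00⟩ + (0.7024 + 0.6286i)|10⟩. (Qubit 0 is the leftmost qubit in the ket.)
0.3338|00⟩ + (0.7024 + 0.6286i)|01⟩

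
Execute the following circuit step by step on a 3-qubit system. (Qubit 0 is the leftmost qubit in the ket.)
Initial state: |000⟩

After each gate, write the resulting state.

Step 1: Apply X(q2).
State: |001⟩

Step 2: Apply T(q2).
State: (1/√2 + (1/√2)i)|001⟩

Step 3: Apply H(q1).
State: (1/2 + (1/2)i)|001⟩ + (1/2 + (1/2)i)|011⟩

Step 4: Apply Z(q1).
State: (1/2 + (1/2)i)|001⟩ + (-1/2 - (1/2)i)|011⟩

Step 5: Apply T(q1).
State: (1/2 + (1/2)i)|001⟩ - (1/√2)i|011⟩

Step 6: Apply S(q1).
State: (1/2 + (1/2)i)|001⟩ + 1/√2|011⟩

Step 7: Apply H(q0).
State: (1/√8 + (1/√8)i)|001⟩ + 1/2|011⟩ + (1/√8 + (1/√8)i)|101⟩ + 1/2|111⟩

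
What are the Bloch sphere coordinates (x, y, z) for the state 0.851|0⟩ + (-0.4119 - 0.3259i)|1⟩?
(-0.7011, -0.5547, 0.4483)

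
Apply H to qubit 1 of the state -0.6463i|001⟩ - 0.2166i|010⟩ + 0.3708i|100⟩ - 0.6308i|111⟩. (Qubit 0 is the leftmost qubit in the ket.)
-0.1532i|000⟩ - 0.457i|001⟩ + 0.1532i|010⟩ - 0.457i|011⟩ + 0.2622i|100⟩ - 0.446i|101⟩ + 0.2622i|110⟩ + 0.446i|111⟩

H on qubit 1 mixes each pair of kets that differ only in qubit 1: amplitudes (a, b) of (|…0…⟩, |…1…⟩) become ((a + b)/√2, (a − b)/√2). Kets absent from the input have amplitude 0.
(|000⟩, |010⟩): (a, b) = (0, -0.2166i) → (-0.1532i, 0.1532i)
(|001⟩, |011⟩): (a, b) = (-0.6463i, 0) → (-0.457i, -0.457i)
(|100⟩, |110⟩): (a, b) = (0.3708i, 0) → (0.2622i, 0.2622i)
(|101⟩, |111⟩): (a, b) = (0, -0.6308i) → (-0.446i, 0.446i)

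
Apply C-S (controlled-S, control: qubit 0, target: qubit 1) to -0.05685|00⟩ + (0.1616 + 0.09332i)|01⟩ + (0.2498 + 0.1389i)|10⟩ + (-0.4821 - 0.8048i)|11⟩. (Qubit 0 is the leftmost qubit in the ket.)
-0.05685|00⟩ + (0.1616 + 0.09332i)|01⟩ + (0.2498 + 0.1389i)|10⟩ + (0.8048 - 0.4821i)|11⟩

C-S leaves the control-|0⟩ kets |00⟩, |01⟩ unchanged and applies S to qubit 1 on the control-|1⟩ pair (|10⟩, |11⟩).
S = [[1, 0], [0, i]].
With a = amp(|10⟩) = (0.2498 + 0.1389i) and b = amp(|11⟩) = (-0.4821 - 0.8048i):
new amp(|10⟩) = (1)·a = (0.2498 + 0.1389i)
new amp(|11⟩) = (i)·b = (0.8048 - 0.4821i)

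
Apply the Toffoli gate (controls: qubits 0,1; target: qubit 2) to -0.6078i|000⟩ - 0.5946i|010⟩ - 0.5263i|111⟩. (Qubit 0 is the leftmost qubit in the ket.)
-0.6078i|000⟩ - 0.5946i|010⟩ - 0.5263i|110⟩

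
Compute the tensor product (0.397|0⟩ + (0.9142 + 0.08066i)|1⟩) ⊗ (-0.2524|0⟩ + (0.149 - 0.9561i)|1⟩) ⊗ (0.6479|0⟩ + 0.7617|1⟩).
-0.06492|000⟩ - 0.07632|001⟩ + (0.03833 - 0.2459i)|010⟩ + (0.04506 - 0.2891i)|011⟩ + (-0.1495 - 0.01319i)|100⟩ + (-0.1758 - 0.01551i)|101⟩ + (0.1382 - 0.5585i)|110⟩ + (0.1625 - 0.6566i)|111⟩

amp(|b₁b₂…⟩) = product of the factor amplitudes for bits b₁, b₂, …; only kets whose every factor amplitude is nonzero survive.
|000⟩: (0.397)(-0.2524)(0.6479) = -0.06492
|001⟩: (0.397)(-0.2524)(0.7617) = -0.07632
|010⟩: (0.397)(0.149 - 0.9561i)(0.6479) = (0.03833 - 0.2459i)
|011⟩: (0.397)(0.149 - 0.9561i)(0.7617) = (0.04506 - 0.2891i)
|100⟩: (0.9142 + 0.08066i)(-0.2524)(0.6479) = (-0.1495 - 0.01319i)
|101⟩: (0.9142 + 0.08066i)(-0.2524)(0.7617) = (-0.1758 - 0.01551i)
|110⟩: (0.9142 + 0.08066i)(0.149 - 0.9561i)(0.6479) = (0.1382 - 0.5585i)
|111⟩: (0.9142 + 0.08066i)(0.149 - 0.9561i)(0.7617) = (0.1625 - 0.6566i)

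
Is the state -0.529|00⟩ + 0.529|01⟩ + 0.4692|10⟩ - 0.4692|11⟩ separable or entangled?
Separable

Writing the state as a|00⟩ + b|01⟩ + c|10⟩ + d|11⟩, it is a product state iff ad − bc = 0.
Here (a, b, c, d) = (-0.529, 0.529, 0.4692, -0.4692): ad − bc = (-0.529)(-0.4692) − (0.529)(0.4692) = 0, so the state is separable.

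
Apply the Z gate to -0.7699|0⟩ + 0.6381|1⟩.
-0.7699|0⟩ - 0.6381|1⟩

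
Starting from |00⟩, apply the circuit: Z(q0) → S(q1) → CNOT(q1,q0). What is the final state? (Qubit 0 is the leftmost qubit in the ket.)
|00⟩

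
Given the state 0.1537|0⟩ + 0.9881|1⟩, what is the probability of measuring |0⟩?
0.02362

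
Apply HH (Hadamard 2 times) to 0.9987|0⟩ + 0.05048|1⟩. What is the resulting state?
0.9987|0⟩ + 0.05048|1⟩

H² = I, so an even number of Hadamards cancels: H^2 = I and the state is unchanged.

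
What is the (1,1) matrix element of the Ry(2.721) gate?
0.2087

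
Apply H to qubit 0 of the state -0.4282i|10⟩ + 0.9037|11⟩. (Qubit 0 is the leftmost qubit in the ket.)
-0.3028i|00⟩ + 0.639|01⟩ + 0.3028i|10⟩ - 0.639|11⟩

H on qubit 0 mixes each pair of kets that differ only in qubit 0: amplitudes (a, b) of (|…0…⟩, |…1…⟩) become ((a + b)/√2, (a − b)/√2). Kets absent from the input have amplitude 0.
(|00⟩, |10⟩): (a, b) = (0, -0.4282i) → (-0.3028i, 0.3028i)
(|01⟩, |11⟩): (a, b) = (0, 0.9037) → (0.639, -0.639)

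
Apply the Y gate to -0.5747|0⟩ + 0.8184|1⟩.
-0.8184i|0⟩ - 0.5747i|1⟩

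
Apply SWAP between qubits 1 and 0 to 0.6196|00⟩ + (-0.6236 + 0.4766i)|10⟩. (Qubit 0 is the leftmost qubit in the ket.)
0.6196|00⟩ + (-0.6236 + 0.4766i)|01⟩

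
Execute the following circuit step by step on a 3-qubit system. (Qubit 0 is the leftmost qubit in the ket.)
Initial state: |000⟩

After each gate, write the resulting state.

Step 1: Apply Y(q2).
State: i|001⟩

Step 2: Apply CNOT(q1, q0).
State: i|001⟩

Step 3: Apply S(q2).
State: -|001⟩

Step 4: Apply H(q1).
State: -1/√2|001⟩ - 1/√2|011⟩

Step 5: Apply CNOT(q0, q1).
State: -1/√2|001⟩ - 1/√2|011⟩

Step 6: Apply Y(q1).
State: (1/√2)i|001⟩ - (1/√2)i|011⟩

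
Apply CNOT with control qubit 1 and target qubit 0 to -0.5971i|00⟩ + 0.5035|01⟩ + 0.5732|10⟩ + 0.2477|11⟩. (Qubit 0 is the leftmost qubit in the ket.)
-0.5971i|00⟩ + 0.2477|01⟩ + 0.5732|10⟩ + 0.5035|11⟩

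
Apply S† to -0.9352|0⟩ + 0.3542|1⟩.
-0.9352|0⟩ - 0.3542i|1⟩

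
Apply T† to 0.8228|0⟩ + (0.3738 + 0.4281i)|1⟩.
0.8228|0⟩ + (0.567 + 0.0384i)|1⟩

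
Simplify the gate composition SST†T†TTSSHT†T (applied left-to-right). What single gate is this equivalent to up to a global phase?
H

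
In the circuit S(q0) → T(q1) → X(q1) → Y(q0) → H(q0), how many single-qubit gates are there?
5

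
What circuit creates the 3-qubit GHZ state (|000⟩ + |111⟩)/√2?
H(q0) → CNOT(q0,q1) → CNOT(q0,q2)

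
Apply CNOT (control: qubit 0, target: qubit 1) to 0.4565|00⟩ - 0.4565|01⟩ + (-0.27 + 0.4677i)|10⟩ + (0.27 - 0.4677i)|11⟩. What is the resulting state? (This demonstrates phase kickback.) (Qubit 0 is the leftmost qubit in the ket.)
0.4565|00⟩ - 0.4565|01⟩ + (0.27 - 0.4677i)|10⟩ + (-0.27 + 0.4677i)|11⟩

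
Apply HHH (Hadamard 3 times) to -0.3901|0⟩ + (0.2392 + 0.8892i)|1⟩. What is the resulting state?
(-0.1067 + 0.6288i)|0⟩ + (-0.445 - 0.6288i)|1⟩

H² = I, so H^3 = H: a single Hadamard. With (a, b) = (-0.3901, (0.2392 + 0.8892i)), H gives ((a + b)/√2, (a − b)/√2) = ((-0.1067 + 0.6288i), (-0.445 - 0.6288i)).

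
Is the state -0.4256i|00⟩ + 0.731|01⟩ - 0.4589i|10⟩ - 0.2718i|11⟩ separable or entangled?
Entangled

Writing the state as a|00⟩ + b|01⟩ + c|10⟩ + d|11⟩, it is a product state iff ad − bc = 0.
Here (a, b, c, d) = (-0.4256i, 0.731, -0.4589i, -0.2718i): ad − bc = (-0.4256i)(-0.2718i) − (0.731)(-0.4589i) = (-0.1157 + 0.3355i) ≠ 0, so the state is entangled.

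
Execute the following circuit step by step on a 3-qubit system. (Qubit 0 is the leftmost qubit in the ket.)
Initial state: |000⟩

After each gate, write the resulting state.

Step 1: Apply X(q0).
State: |100⟩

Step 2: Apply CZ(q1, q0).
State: |100⟩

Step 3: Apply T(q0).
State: (1/√2 + (1/√2)i)|100⟩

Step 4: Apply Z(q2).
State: (1/√2 + (1/√2)i)|100⟩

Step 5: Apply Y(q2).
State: (-1/√2 + (1/√2)i)|101⟩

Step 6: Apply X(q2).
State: (-1/√2 + (1/√2)i)|100⟩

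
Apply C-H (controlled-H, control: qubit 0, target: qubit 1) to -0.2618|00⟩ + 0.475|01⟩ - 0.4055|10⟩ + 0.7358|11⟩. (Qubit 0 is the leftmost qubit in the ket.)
-0.2618|00⟩ + 0.475|01⟩ + 0.2336|10⟩ - 0.807|11⟩

C-H leaves the control-|0⟩ kets |00⟩, |01⟩ unchanged and applies H to qubit 1 on the control-|1⟩ pair (|10⟩, |11⟩).
H = [[1/√2, 1/√2], [1/√2, -1/√2]].
With a = amp(|10⟩) = -0.4055 and b = amp(|11⟩) = 0.7358:
new amp(|10⟩) = (1/√2)·a + (1/√2)·b = 0.2336
new amp(|11⟩) = (1/√2)·a + (-1/√2)·b = -0.807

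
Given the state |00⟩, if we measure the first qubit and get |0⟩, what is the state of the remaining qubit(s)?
|0⟩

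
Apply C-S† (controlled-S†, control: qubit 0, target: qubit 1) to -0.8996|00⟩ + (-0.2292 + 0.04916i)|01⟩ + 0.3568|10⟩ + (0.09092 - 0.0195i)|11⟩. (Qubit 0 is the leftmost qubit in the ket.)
-0.8996|00⟩ + (-0.2292 + 0.04916i)|01⟩ + 0.3568|10⟩ + (-0.0195 - 0.09092i)|11⟩

C-S† leaves the control-|0⟩ kets |00⟩, |01⟩ unchanged and applies S† to qubit 1 on the control-|1⟩ pair (|10⟩, |11⟩).
S† = [[1, 0], [0, -i]].
With a = amp(|10⟩) = 0.3568 and b = amp(|11⟩) = (0.09092 - 0.0195i):
new amp(|10⟩) = (1)·a = 0.3568
new amp(|11⟩) = (-i)·b = (-0.0195 - 0.09092i)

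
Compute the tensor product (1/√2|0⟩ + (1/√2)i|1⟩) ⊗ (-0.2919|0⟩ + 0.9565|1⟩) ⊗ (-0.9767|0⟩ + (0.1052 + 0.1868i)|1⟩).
0.2016|000⟩ + (-0.02171 - 0.03856i)|001⟩ - 0.6606|010⟩ + (0.07115 + 0.1263i)|011⟩ + 0.2016i|100⟩ + (0.03856 - 0.02171i)|101⟩ - 0.6606i|110⟩ + (-0.1263 + 0.07115i)|111⟩

amp(|b₁b₂…⟩) = product of the factor amplitudes for bits b₁, b₂, …; only kets whose every factor amplitude is nonzero survive.
|000⟩: (1/√2)(-0.2919)(-0.9767) = 0.2016
|001⟩: (1/√2)(-0.2919)(0.1052 + 0.1868i) = (-0.02171 - 0.03856i)
|010⟩: (1/√2)(0.9565)(-0.9767) = -0.6606
|011⟩: (1/√2)(0.9565)(0.1052 + 0.1868i) = (0.07115 + 0.1263i)
|100⟩: ((1/√2)i)(-0.2919)(-0.9767) = 0.2016i
|101⟩: ((1/√2)i)(-0.2919)(0.1052 + 0.1868i) = (0.03856 - 0.02171i)
|110⟩: ((1/√2)i)(0.9565)(-0.9767) = -0.6606i
|111⟩: ((1/√2)i)(0.9565)(0.1052 + 0.1868i) = (-0.1263 + 0.07115i)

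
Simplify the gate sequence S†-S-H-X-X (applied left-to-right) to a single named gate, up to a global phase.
H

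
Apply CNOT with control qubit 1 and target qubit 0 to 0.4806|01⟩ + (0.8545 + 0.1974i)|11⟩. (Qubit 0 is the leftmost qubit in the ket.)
(0.8545 + 0.1974i)|01⟩ + 0.4806|11⟩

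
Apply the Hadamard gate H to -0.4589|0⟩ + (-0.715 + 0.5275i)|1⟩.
(-0.8301 + 0.373i)|0⟩ + (0.1811 - 0.373i)|1⟩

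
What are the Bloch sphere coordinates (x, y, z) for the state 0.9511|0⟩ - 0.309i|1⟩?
(0, -0.5878, 0.8091)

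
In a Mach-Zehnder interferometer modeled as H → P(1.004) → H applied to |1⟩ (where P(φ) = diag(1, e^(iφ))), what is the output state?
(0.2315 - 0.4218i)|0⟩ + (0.7685 + 0.4218i)|1⟩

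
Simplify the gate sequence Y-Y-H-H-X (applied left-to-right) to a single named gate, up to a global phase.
X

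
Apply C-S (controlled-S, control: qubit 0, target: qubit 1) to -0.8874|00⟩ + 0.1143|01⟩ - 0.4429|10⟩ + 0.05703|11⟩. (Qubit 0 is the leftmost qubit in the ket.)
-0.8874|00⟩ + 0.1143|01⟩ - 0.4429|10⟩ + 0.05703i|11⟩

C-S leaves the control-|0⟩ kets |00⟩, |01⟩ unchanged and applies S to qubit 1 on the control-|1⟩ pair (|10⟩, |11⟩).
S = [[1, 0], [0, i]].
With a = amp(|10⟩) = -0.4429 and b = amp(|11⟩) = 0.05703:
new amp(|10⟩) = (1)·a = -0.4429
new amp(|11⟩) = (i)·b = 0.05703i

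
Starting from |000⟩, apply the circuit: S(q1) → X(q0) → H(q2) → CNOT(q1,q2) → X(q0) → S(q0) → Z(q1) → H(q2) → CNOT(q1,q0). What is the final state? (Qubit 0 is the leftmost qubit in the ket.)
|000⟩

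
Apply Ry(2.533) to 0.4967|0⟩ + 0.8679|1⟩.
-0.6792|0⟩ + 0.7339|1⟩

Ry(2.533) = [[cos(θ/2), −sin(θ/2)], [sin(θ/2), cos(θ/2)]]; θ = 2.533, cos(θ/2) ≈ 0.299622, sin(θ/2) ≈ 0.954058.
With a = amp(|0⟩) = 0.4967 and b = amp(|1⟩) = 0.8679:
new amp(|0⟩) = (0.299622)·a + (-0.954058)·b = -0.6792
new amp(|1⟩) = (0.954058)·a + (0.299622)·b = 0.7339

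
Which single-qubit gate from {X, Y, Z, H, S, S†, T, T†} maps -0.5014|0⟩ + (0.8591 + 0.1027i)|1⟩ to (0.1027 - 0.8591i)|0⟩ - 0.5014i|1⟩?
Y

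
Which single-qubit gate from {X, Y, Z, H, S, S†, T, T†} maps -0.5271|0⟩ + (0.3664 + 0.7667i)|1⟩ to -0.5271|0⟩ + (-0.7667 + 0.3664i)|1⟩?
S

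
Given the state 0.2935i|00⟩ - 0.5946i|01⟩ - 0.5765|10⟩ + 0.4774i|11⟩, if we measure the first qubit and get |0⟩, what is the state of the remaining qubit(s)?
0.4426i|0⟩ - 0.8967i|1⟩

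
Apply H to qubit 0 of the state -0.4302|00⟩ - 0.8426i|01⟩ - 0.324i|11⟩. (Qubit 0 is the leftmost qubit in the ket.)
-0.3042|00⟩ - 0.8249i|01⟩ - 0.3042|10⟩ - 0.3667i|11⟩

H on qubit 0 mixes each pair of kets that differ only in qubit 0: amplitudes (a, b) of (|…0…⟩, |…1…⟩) become ((a + b)/√2, (a − b)/√2). Kets absent from the input have amplitude 0.
(|00⟩, |10⟩): (a, b) = (-0.4302, 0) → (-0.3042, -0.3042)
(|01⟩, |11⟩): (a, b) = (-0.8426i, -0.324i) → (-0.8249i, -0.3667i)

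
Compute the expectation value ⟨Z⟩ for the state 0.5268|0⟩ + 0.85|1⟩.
-0.445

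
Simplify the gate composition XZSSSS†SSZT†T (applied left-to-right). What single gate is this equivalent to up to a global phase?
X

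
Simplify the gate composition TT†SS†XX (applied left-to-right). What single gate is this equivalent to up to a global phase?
I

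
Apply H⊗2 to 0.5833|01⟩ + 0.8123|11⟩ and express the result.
0.6978|00⟩ - 0.6978|01⟩ - 0.1145|10⟩ + 0.1145|11⟩

H⊗2 gives amp(|y⟩) = (1/2) Σ_x (−1)^(x·y) amp(|x⟩), where x·y is the number of positions in which both x and y have a 1.
|00⟩: (0.5833 + 0.8123)/2 = 0.6978
|01⟩: (-0.5833 - 0.8123)/2 = -0.6978
|10⟩: (0.5833 - 0.8123)/2 = -0.1145
|11⟩: (-0.5833 + 0.8123)/2 = 0.1145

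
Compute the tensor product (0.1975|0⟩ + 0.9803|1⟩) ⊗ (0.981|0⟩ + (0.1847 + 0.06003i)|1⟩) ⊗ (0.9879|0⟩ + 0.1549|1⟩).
0.1914|000⟩ + 0.03001|001⟩ + (0.03604 + 0.01171i)|010⟩ + (0.00565 + 0.001836i)|011⟩ + 0.95|100⟩ + 0.149|101⟩ + (0.1789 + 0.05814i)|110⟩ + (0.02805 + 0.009115i)|111⟩

amp(|b₁b₂…⟩) = product of the factor amplitudes for bits b₁, b₂, …; only kets whose every factor amplitude is nonzero survive.
|000⟩: (0.1975)(0.981)(0.9879) = 0.1914
|001⟩: (0.1975)(0.981)(0.1549) = 0.03001
|010⟩: (0.1975)(0.1847 + 0.06003i)(0.9879) = (0.03604 + 0.01171i)
|011⟩: (0.1975)(0.1847 + 0.06003i)(0.1549) = (0.00565 + 0.001836i)
|100⟩: (0.9803)(0.981)(0.9879) = 0.95
|101⟩: (0.9803)(0.981)(0.1549) = 0.149
|110⟩: (0.9803)(0.1847 + 0.06003i)(0.9879) = (0.1789 + 0.05814i)
|111⟩: (0.9803)(0.1847 + 0.06003i)(0.1549) = (0.02805 + 0.009115i)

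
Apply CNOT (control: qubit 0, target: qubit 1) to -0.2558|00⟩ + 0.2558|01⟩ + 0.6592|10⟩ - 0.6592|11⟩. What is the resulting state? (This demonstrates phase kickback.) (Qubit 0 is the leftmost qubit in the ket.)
-0.2558|00⟩ + 0.2558|01⟩ - 0.6592|10⟩ + 0.6592|11⟩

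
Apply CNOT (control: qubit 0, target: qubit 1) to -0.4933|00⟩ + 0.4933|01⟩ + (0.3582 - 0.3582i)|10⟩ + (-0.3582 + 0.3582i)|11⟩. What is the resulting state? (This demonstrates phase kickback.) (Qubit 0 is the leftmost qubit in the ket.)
-0.4933|00⟩ + 0.4933|01⟩ + (-0.3582 + 0.3582i)|10⟩ + (0.3582 - 0.3582i)|11⟩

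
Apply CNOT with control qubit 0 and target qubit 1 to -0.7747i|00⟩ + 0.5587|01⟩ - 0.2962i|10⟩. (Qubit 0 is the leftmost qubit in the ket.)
-0.7747i|00⟩ + 0.5587|01⟩ - 0.2962i|11⟩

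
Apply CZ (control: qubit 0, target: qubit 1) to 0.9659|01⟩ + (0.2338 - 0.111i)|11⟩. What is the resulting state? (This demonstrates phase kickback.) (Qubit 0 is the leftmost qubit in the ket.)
0.9659|01⟩ + (-0.2338 + 0.111i)|11⟩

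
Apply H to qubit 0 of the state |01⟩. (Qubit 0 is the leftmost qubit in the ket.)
1/√2|01⟩ + 1/√2|11⟩

H on qubit 0 mixes each pair of kets that differ only in qubit 0: amplitudes (a, b) of (|…0…⟩, |…1…⟩) become ((a + b)/√2, (a − b)/√2). Kets absent from the input have amplitude 0.
(|01⟩, |11⟩): (a, b) = (1, 0) → (1/√2, 1/√2)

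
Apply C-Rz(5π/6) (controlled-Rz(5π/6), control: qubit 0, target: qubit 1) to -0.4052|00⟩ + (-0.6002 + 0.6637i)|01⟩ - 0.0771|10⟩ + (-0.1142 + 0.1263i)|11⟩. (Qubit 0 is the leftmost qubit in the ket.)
-0.4052|00⟩ + (-0.6002 + 0.6637i)|01⟩ + (-0.01995 + 0.07447i)|10⟩ + (-0.1516 - 0.07762i)|11⟩

C-Rz(5π/6) leaves the control-|0⟩ kets |00⟩, |01⟩ unchanged and applies Rz(5π/6) to qubit 1 on the control-|1⟩ pair (|10⟩, |11⟩).
Rz(5π/6) = [[e^(−iθ/2), 0], [0, e^(iθ/2)]] with e^(±iθ/2) = cos(θ/2) ± i·sin(θ/2); θ = 5π/6, cos(θ/2) ≈ 0.258819, sin(θ/2) ≈ 0.965926.
With a = amp(|10⟩) = -0.0771 and b = amp(|11⟩) = (-0.1142 + 0.1263i):
new amp(|10⟩) = (0.258819 - 0.965926i)·a = (-0.01995 + 0.07447i)
new amp(|11⟩) = (0.258819 + 0.965926i)·b = (-0.1516 - 0.07762i)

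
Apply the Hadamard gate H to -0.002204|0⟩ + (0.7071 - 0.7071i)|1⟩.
(0.4984 - 0.5i)|0⟩ + (-0.5016 + 0.5i)|1⟩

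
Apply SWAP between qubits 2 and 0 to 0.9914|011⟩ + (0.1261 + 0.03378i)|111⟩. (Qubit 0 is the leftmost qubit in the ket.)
0.9914|110⟩ + (0.1261 + 0.03378i)|111⟩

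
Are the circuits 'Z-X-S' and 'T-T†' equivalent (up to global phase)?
No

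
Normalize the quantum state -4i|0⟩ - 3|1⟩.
-0.8i|0⟩ - 0.6|1⟩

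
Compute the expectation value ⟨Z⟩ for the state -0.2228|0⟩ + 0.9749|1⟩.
-0.9008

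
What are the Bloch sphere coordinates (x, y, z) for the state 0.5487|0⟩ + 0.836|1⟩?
(0.9174, 0, -0.3978)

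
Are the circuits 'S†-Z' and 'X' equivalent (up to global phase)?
No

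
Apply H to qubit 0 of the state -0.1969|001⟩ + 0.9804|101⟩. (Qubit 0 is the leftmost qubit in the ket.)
0.554|001⟩ - 0.8325|101⟩

H on qubit 0 mixes each pair of kets that differ only in qubit 0: amplitudes (a, b) of (|…0…⟩, |…1…⟩) become ((a + b)/√2, (a − b)/√2). Kets absent from the input have amplitude 0.
(|001⟩, |101⟩): (a, b) = (-0.1969, 0.9804) → (0.554, -0.8325)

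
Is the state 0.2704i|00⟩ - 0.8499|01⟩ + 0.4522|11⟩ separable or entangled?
Entangled

Writing the state as a|00⟩ + b|01⟩ + c|10⟩ + d|11⟩, it is a product state iff ad − bc = 0.
Here (a, b, c, d) = (0.2704i, -0.8499, 0, 0.4522): ad − bc = (0.2704i)(0.4522) − (-0.8499)(0) = 0.1223i ≠ 0, so the state is entangled.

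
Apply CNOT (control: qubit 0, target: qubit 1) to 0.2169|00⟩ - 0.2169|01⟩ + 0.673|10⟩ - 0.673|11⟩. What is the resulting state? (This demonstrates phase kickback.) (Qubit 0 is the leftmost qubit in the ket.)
0.2169|00⟩ - 0.2169|01⟩ - 0.673|10⟩ + 0.673|11⟩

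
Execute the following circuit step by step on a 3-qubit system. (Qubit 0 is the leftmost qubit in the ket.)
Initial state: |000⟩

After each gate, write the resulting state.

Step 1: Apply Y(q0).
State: i|100⟩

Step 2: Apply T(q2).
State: i|100⟩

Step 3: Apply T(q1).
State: i|100⟩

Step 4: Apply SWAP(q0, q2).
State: i|001⟩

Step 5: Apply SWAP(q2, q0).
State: i|100⟩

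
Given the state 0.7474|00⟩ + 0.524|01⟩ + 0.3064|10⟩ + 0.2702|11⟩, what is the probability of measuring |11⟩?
0.07301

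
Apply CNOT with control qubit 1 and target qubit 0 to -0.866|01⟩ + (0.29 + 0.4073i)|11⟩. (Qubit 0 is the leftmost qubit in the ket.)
(0.29 + 0.4073i)|01⟩ - 0.866|11⟩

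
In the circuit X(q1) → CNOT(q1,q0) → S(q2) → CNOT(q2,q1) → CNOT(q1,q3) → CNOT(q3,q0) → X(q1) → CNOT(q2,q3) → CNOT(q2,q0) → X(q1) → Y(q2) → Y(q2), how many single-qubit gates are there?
6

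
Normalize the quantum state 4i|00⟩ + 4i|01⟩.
(1/√2)i|00⟩ + (1/√2)i|01⟩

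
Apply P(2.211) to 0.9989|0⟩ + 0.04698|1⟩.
0.9989|0⟩ + (-0.02806 + 0.03768i)|1⟩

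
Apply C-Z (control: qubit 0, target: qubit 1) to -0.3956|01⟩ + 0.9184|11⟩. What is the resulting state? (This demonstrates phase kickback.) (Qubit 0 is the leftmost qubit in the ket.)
-0.3956|01⟩ - 0.9184|11⟩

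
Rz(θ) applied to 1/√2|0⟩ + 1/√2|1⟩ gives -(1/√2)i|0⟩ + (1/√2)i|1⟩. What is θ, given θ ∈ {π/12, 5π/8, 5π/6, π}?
π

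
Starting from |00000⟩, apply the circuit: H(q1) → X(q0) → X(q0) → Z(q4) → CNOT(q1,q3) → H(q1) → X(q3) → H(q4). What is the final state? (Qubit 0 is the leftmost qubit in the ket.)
1/√8|00000⟩ + 1/√8|00001⟩ + 1/√8|00010⟩ + 1/√8|00011⟩ - 1/√8|01000⟩ - 1/√8|01001⟩ + 1/√8|01010⟩ + 1/√8|01011⟩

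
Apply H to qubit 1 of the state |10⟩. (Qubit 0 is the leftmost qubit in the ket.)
1/√2|10⟩ + 1/√2|11⟩

H on qubit 1 mixes each pair of kets that differ only in qubit 1: amplitudes (a, b) of (|…0…⟩, |…1…⟩) become ((a + b)/√2, (a − b)/√2). Kets absent from the input have amplitude 0.
(|10⟩, |11⟩): (a, b) = (1, 0) → (1/√2, 1/√2)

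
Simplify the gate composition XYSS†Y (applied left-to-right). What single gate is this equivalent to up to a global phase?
X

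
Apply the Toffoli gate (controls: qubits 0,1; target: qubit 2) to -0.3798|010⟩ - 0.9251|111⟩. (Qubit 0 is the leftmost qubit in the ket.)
-0.3798|010⟩ - 0.9251|110⟩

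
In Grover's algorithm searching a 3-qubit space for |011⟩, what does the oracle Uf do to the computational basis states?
Uf|x⟩ = -|x⟩ if x = 011, else |x⟩ (phase flip on target)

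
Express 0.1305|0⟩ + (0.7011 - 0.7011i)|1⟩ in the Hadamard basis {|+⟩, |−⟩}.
(0.588 - 0.4958i)|+⟩ + (-0.4035 + 0.4958i)|−⟩

With |ψ⟩ = α|0⟩ + β|1⟩, the Hadamard-basis coefficients are ⟨+|ψ⟩ = (α + β)/√2 and ⟨−|ψ⟩ = (α − β)/√2.
Here α = 0.1305, β = (0.7011 - 0.7011i): (α + β)/√2 = (0.588 - 0.4958i), (α − β)/√2 = (-0.4035 + 0.4958i).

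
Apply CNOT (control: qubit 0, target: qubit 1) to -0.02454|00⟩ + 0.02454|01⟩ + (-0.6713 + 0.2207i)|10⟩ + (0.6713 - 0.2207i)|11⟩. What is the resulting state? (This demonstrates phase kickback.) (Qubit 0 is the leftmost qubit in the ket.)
-0.02454|00⟩ + 0.02454|01⟩ + (0.6713 - 0.2207i)|10⟩ + (-0.6713 + 0.2207i)|11⟩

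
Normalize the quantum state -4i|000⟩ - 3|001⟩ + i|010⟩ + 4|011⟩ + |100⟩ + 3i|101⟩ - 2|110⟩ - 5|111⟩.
-0.4444i|000⟩ - 0.3333|001⟩ + 0.1111i|010⟩ + 0.4444|011⟩ + 0.1111|100⟩ + 0.3333i|101⟩ - 0.2222|110⟩ - 0.5556|111⟩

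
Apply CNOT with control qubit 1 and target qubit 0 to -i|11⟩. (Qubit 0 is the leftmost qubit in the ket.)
-i|01⟩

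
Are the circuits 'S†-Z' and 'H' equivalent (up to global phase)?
No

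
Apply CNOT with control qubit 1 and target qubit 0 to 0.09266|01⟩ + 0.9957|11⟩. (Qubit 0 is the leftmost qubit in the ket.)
0.9957|01⟩ + 0.09266|11⟩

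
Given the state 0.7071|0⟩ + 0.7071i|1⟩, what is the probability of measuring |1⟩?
0.5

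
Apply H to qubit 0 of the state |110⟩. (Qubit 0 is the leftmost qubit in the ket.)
1/√2|010⟩ - 1/√2|110⟩

H on qubit 0 mixes each pair of kets that differ only in qubit 0: amplitudes (a, b) of (|…0…⟩, |…1…⟩) become ((a + b)/√2, (a − b)/√2). Kets absent from the input have amplitude 0.
(|010⟩, |110⟩): (a, b) = (0, 1) → (1/√2, -1/√2)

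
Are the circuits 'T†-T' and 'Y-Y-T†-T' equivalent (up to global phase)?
Yes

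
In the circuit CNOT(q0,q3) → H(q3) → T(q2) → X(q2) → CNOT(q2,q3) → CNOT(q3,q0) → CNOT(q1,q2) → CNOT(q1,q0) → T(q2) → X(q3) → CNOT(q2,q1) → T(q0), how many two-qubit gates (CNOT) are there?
6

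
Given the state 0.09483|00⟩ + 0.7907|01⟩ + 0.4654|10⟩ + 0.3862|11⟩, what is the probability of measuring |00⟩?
0.008993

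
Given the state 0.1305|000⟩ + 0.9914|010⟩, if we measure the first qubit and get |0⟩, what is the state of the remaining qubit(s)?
0.1305|00⟩ + 0.9914|10⟩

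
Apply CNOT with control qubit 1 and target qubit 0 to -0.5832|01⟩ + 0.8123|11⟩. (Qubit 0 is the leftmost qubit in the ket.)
0.8123|01⟩ - 0.5832|11⟩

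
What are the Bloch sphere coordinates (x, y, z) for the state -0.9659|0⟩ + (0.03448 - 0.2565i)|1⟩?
(-0.06661, 0.4955, 0.866)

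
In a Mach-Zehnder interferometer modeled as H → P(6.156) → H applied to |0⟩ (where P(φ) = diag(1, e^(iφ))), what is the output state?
(0.996 - 0.06342i)|0⟩ + (0.004039 + 0.06342i)|1⟩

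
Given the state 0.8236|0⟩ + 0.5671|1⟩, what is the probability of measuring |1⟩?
0.3216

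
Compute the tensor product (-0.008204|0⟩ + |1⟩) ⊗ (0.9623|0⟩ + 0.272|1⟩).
-0.007895|00⟩ - 0.002231|01⟩ + 0.9623|10⟩ + 0.272|11⟩

amp(|b₁b₂…⟩) = product of the factor amplitudes for bits b₁, b₂, …; only kets whose every factor amplitude is nonzero survive.
|00⟩: (-0.008204)(0.9623) = -0.007895
|01⟩: (-0.008204)(0.272) = -0.002231
|10⟩: (1)(0.9623) = 0.9623
|11⟩: (1)(0.272) = 0.272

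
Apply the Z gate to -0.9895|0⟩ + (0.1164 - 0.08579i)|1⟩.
-0.9895|0⟩ + (-0.1164 + 0.08579i)|1⟩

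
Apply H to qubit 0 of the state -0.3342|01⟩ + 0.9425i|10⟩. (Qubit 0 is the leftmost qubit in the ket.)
0.6664i|00⟩ - 0.2363|01⟩ - 0.6664i|10⟩ - 0.2363|11⟩

H on qubit 0 mixes each pair of kets that differ only in qubit 0: amplitudes (a, b) of (|…0…⟩, |…1…⟩) become ((a + b)/√2, (a − b)/√2). Kets absent from the input have amplitude 0.
(|00⟩, |10⟩): (a, b) = (0, 0.9425i) → (0.6664i, -0.6664i)
(|01⟩, |11⟩): (a, b) = (-0.3342, 0) → (-0.2363, -0.2363)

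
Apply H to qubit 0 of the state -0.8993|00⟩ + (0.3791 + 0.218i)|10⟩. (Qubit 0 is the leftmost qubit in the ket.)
(-0.3678 + 0.1541i)|00⟩ + (-0.904 - 0.1541i)|10⟩

H on qubit 0 mixes each pair of kets that differ only in qubit 0: amplitudes (a, b) of (|…0…⟩, |…1…⟩) become ((a + b)/√2, (a − b)/√2). Kets absent from the input have amplitude 0.
(|00⟩, |10⟩): (a, b) = (-0.8993, (0.3791 + 0.218i)) → ((-0.3678 + 0.1541i), (-0.904 - 0.1541i))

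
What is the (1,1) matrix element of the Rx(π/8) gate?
0.9808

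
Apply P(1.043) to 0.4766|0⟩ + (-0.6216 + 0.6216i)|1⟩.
0.4766|0⟩ + (-0.8501 - 0.224i)|1⟩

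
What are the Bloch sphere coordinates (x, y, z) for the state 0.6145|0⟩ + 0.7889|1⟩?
(0.9696, 0, -0.2448)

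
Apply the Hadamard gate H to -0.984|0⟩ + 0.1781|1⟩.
-0.5699|0⟩ - 0.8217|1⟩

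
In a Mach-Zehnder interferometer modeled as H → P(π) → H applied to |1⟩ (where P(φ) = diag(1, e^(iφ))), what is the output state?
|0⟩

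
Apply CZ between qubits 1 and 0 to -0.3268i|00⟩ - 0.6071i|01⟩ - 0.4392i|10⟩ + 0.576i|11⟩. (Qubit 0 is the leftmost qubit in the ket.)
-0.3268i|00⟩ - 0.6071i|01⟩ - 0.4392i|10⟩ - 0.576i|11⟩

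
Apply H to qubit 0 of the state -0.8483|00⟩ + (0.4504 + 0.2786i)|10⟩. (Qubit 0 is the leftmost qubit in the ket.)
(-0.2814 + 0.197i)|00⟩ + (-0.9183 - 0.197i)|10⟩

H on qubit 0 mixes each pair of kets that differ only in qubit 0: amplitudes (a, b) of (|…0…⟩, |…1…⟩) become ((a + b)/√2, (a − b)/√2). Kets absent from the input have amplitude 0.
(|00⟩, |10⟩): (a, b) = (-0.8483, (0.4504 + 0.2786i)) → ((-0.2814 + 0.197i), (-0.9183 - 0.197i))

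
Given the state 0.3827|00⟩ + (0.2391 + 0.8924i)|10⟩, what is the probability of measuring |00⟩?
0.1465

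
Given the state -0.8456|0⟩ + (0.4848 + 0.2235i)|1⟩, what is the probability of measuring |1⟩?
0.285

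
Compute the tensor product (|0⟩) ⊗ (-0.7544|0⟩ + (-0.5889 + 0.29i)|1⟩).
-0.7544|00⟩ + (-0.5889 + 0.29i)|01⟩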